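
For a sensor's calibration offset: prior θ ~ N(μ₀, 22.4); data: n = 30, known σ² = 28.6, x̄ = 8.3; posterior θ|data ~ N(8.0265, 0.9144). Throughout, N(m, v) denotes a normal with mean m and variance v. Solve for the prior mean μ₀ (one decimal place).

The posterior mean is a precision-weighted average: μ_n = (τ₀μ₀ + τ_data·x̄)/(τ₀+τ_data), with τ₀=1/σ₀² and τ_data=n/σ².
Here τ₀ = 1/22.4 = 0.044643 and τ_data = 30/28.6 = 1.048951, so τ_n = 1.093594.
Rearranging for μ₀: μ₀ = (μ_n·τ_n − τ_data·x̄)/τ₀ = (8.0265·1.093594 − 1.048951·8.3) / 0.044643 = 0.071439/0.044643 ≈ 1.6.

μ₀ = 1.6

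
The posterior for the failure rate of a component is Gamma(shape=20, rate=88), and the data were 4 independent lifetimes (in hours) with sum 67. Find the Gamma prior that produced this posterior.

Gamma–exponential conjugacy: posterior shape = α + n, posterior rate = β + Σtᵢ.
So α = 20 − 4 = 16 and β = 88 − 67 = 21.

Gamma(shape=16, rate=21)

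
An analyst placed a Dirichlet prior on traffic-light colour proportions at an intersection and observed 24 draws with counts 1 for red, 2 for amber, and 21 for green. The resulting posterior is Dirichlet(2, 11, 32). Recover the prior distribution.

Dirichlet(1, 9, 11)

For a Dirichlet(α) prior with multinomial counts c, the posterior is Dirichlet(α + c) componentwise.
Subtract each count from the matching posterior parameter: 2−1=1, 11−2=9, 32−21=11.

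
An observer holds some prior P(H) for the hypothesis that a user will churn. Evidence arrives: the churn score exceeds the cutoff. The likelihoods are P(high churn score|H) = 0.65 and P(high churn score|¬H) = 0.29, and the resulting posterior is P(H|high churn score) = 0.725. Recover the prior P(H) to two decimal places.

P(H) = 0.54

Bayes' rule in odds form gives O(H|E) = O(H)·[P(E|H)/P(E|¬H)], hence O(H) = O(H|E)/LR.
Posterior odds = 0.725/(1−0.725) = 2.6364. LR = 0.65/0.29 = 2.2414.
Prior odds = 2.6364/2.2414 = 1.1762, so P(H) = 1.1762/(1+1.1762) ≈ 0.54.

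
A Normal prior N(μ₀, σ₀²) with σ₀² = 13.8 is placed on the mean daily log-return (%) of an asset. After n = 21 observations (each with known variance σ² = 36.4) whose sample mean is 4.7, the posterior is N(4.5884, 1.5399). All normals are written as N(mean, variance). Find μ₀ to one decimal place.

The posterior mean is a precision-weighted average: μ_n = (τ₀μ₀ + τ_data·x̄)/(τ₀+τ_data), with τ₀=1/σ₀² and τ_data=n/σ².
Here τ₀ = 1/13.8 = 0.072464 and τ_data = 21/36.4 = 0.576923, so τ_n = 0.649387.
Rearranging for μ₀: μ₀ = (μ_n·τ_n − τ_data·x̄)/τ₀ = (4.5884·0.649387 − 0.576923·4.7) / 0.072464 = 0.268109/0.072464 ≈ 3.7.

μ₀ = 3.7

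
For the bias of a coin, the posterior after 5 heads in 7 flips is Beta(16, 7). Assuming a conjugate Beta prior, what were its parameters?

A Beta(α, β) prior with s successes and f failures in binomial data gives a Beta(α+s, β+f) posterior.
So α = 16 − 5 = 11 and β = 7 − 2 = 5.

Beta(11, 5)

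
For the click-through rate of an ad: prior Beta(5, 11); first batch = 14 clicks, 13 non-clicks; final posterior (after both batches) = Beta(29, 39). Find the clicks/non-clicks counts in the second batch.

10 clicks and 15 non-clicks

Because Beta–binomial updating is additive in the counts, the combined data contributed (α_post−α_prior, β_post−β_prior) successes and failures.
Total across both batches: 29−5=24 clicks, 39−11=28 non-clicks.
Subtract the first batch: 24−14=10 clicks and 28−13=15 non-clicks.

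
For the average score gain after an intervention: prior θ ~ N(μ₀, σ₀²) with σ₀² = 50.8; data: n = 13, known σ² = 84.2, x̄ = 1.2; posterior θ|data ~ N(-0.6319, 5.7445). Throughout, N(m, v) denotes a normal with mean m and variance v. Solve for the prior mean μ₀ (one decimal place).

μ₀ = -15.0

The posterior mean is a precision-weighted average: μ_n = (τ₀μ₀ + τ_data·x̄)/(τ₀+τ_data), with τ₀=1/σ₀² and τ_data=n/σ².
Here τ₀ = 1/50.8 = 0.019685 and τ_data = 13/84.2 = 0.154394, so τ_n = 0.174079.
Rearranging for μ₀: μ₀ = (μ_n·τ_n − τ_data·x̄)/τ₀ = (-0.6319·0.174079 − 0.154394·1.2) / 0.019685 = -0.295273/0.019685 ≈ -15.0.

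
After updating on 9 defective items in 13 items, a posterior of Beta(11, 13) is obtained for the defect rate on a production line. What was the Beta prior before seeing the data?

Beta(2, 9)

Under Beta–binomial conjugacy the posterior parameters are (a+s, b+f).
Subtract the data counts: 11−9=2, 13−4=9.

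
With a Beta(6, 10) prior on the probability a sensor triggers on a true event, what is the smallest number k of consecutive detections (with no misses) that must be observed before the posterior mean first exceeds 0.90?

After k detections and 0 misses the posterior is Beta(6+k, 10), with mean (6+k)/(6+10+k).
Set (6+k)/(16+k) > 0.90 and solve: k > (0.90·16 − 6)/(1 − 0.90) = 84.000.
The smallest integer exceeding 84.000 is 85, and checking k=85: (91)/(101) = 0.9010 > 0.90.

k = 85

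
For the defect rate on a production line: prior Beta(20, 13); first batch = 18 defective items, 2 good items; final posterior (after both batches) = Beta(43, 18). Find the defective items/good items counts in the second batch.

5 defective items and 3 good items

Because Beta–binomial updating is additive in the counts, the combined data contributed (α_post−α_prior, β_post−β_prior) successes and failures.
Total across both batches: 43−20=23 defective items, 18−13=5 good items.
Subtract the first batch: 23−18=5 defective items and 5−2=3 good items.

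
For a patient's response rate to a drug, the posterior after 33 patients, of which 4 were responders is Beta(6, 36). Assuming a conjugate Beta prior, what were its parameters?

Beta is conjugate to the binomial likelihood: posterior = Beta(α+s, β+f).
So α = 6 − 4 = 2 and β = 36 − 29 = 7.

Beta(2, 7)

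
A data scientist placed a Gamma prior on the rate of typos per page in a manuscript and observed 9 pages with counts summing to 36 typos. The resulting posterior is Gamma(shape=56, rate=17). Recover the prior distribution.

Gamma(shape=20, rate=8)

Gamma–Poisson conjugacy: posterior shape = α + Σxᵢ, posterior rate = β + n.
So α = 56 − 36 = 20 and β = 17 − 9 = 8.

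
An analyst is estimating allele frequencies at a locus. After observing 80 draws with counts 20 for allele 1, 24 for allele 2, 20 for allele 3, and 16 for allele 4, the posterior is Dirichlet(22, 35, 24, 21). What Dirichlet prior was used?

Dirichlet(2, 11, 4, 5)

For a Dirichlet(α) prior with multinomial counts c, the posterior is Dirichlet(α + c) componentwise.
Subtract each count from the matching posterior parameter: 22−20=2, 35−24=11, 24−20=4, 21−16=5.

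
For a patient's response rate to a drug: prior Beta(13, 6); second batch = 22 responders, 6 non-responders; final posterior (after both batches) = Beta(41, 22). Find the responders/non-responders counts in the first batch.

Because Beta–binomial updating is additive in the counts, the combined data contributed (α_post−α_prior, β_post−β_prior) successes and failures.
Total across both batches: 41−13=28 responders, 22−6=16 non-responders.
Subtract the second batch: 28−22=6 responders and 16−6=10 non-responders.

6 responders and 10 non-responders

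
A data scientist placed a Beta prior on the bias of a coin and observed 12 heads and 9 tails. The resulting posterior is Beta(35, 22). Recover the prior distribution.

A Beta(a, b) prior with s successes and f failures in binomial data gives a Beta(a+s, b+f) posterior.
So a = 35 − 12 = 23 and b = 22 − 9 = 13.

Beta(23, 13)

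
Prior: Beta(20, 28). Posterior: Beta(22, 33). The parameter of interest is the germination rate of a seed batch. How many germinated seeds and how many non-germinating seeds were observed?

2 germinated seeds and 5 non-germinating seeds

A Beta(α, β) prior with s successes and f failures in binomial data gives a Beta(α+s, β+f) posterior.
So s = 22 − 20 = 2 and f = 33 − 28 = 5.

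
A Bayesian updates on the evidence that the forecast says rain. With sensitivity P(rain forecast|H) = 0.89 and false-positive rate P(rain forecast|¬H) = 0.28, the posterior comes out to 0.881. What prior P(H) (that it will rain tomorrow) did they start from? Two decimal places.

P(H) = 0.70

In odds form, posterior odds = prior odds × likelihood ratio, so prior odds = posterior odds ÷ LR.
Posterior odds = 0.881/(1−0.881) = 7.4034. LR = 0.89/0.28 = 3.1786.
Prior odds = 7.4034/3.1786 = 2.3291, so P(H) = 2.3291/(1+2.3291) ≈ 0.70.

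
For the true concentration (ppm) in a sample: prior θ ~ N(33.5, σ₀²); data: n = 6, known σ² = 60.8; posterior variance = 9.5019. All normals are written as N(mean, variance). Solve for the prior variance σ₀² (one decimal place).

σ₀² = 152.5

For the Normal–Normal model with known σ², precisions add: τ_n = τ₀ + n/σ².
So 1/σ₀² = 1/9.5019 − 6/60.8 = 0.105242 − 0.098684 = 0.006558.
Hence σ₀² = 1/0.006558 ≈ 152.5.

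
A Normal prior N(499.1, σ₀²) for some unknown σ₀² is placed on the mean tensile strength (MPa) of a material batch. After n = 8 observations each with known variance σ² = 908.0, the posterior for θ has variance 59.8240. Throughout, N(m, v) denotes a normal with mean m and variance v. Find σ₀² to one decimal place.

For the Normal–Normal model with known σ², precisions add: τ_n = τ₀ + n/σ².
So 1/σ₀² = 1/59.8240 − 8/908.0 = 0.016716 − 0.008811 = 0.007905.
Hence σ₀² = 1/0.007905 ≈ 126.5.

σ₀² = 126.5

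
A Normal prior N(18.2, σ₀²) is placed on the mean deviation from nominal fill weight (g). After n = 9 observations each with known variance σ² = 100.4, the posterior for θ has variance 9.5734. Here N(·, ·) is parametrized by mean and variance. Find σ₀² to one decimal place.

σ₀² = 67.5

For the Normal–Normal model with known σ², precisions add: τ_n = τ₀ + n/σ².
So 1/σ₀² = 1/9.5734 − 9/100.4 = 0.104456 − 0.089641 = 0.014815.
Hence σ₀² = 1/0.014815 ≈ 67.5.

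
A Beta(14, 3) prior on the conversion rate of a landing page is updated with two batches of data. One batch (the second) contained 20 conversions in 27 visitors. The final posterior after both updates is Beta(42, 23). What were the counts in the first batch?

Because Beta–binomial updating is additive in the counts, the combined data contributed (α_post−α_prior, β_post−β_prior) successes and failures.
Total across both batches: 42−14=28 conversions, 23−3=20 bounces.
Subtract the second batch: 28−20=8 conversions and 20−7=13 bounces.

8 conversions and 13 bounces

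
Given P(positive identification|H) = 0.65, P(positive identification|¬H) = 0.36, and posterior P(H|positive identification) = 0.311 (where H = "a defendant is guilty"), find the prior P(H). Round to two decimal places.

Bayes' rule in odds form gives O(H|E) = O(H)·[P(E|H)/P(E|¬H)], hence O(H) = O(H|E)/LR.
Posterior odds = 0.311/(1−0.311) = 0.4514. LR = 0.65/0.36 = 1.8056.
Prior odds = 0.4514/1.8056 = 0.2500, so P(H) = 0.2500/(1+0.2500) ≈ 0.20.

P(H) = 0.20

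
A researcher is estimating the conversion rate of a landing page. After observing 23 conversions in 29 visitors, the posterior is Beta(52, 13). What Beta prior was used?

Beta(29, 7)

Under Beta–binomial conjugacy the posterior parameters are (α+s, β+f).
So α = 52 − 23 = 29 and β = 13 − 6 = 7.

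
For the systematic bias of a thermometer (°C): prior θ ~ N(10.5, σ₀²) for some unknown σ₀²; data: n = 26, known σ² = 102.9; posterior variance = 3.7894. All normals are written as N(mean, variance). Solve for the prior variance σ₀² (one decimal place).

σ₀² = 89.1

Posterior precision equals prior precision plus data precision: 1/σ_n² = 1/σ₀² + n/σ².
So 1/σ₀² = 1/3.7894 − 26/102.9 = 0.263894 − 0.252672 = 0.011222.
Hence σ₀² = 1/0.011222 ≈ 89.1.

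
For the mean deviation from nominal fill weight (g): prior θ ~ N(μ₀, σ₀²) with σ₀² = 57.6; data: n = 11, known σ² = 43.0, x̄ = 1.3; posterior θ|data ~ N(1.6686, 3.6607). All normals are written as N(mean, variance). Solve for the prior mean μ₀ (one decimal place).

The posterior mean is a precision-weighted average: μ_n = (τ₀μ₀ + τ_data·x̄)/(τ₀+τ_data), with τ₀=1/σ₀² and τ_data=n/σ².
Here τ₀ = 1/57.6 = 0.017361 and τ_data = 11/43.0 = 0.255814, so τ_n = 0.273175.
Rearranging for μ₀: μ₀ = (μ_n·τ_n − τ_data·x̄)/τ₀ = (1.6686·0.273175 − 0.255814·1.3) / 0.017361 = 0.123262/0.017361 ≈ 7.1.

μ₀ = 7.1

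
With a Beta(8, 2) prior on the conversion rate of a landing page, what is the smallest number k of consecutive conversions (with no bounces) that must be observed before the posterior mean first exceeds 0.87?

After k conversions and 0 bounces the posterior is Beta(8+k, 2), with mean (8+k)/(8+2+k).
Set (8+k)/(10+k) > 0.87 and solve: k > (0.87·10 − 8)/(1 − 0.87) = 5.385.
The smallest integer exceeding 5.385 is 6.

k = 6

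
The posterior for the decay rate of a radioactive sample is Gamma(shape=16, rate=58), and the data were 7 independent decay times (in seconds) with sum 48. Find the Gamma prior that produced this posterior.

For an exponential likelihood with a Gamma(α, β) prior on the rate, n observations with total T give posterior Gamma(α+n, β+T).
So α = 16 − 7 = 9 and β = 58 − 48 = 10.

Gamma(shape=9, rate=10)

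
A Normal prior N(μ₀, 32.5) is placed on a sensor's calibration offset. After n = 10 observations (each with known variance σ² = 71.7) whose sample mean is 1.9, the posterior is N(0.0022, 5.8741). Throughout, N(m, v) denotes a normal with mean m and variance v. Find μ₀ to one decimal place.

μ₀ = -8.6

With known observation variance, the Normal–Normal posterior has precision τ_n = τ₀ + n/σ² and mean μ_n = (τ₀μ₀ + (n/σ²)x̄)/τ_n.
Here τ₀ = 1/32.5 = 0.030769 and τ_data = 10/71.7 = 0.139470, so τ_n = 0.170239.
Rearranging for μ₀: μ₀ = (μ_n·τ_n − τ_data·x̄)/τ₀ = (0.0022·0.170239 − 0.139470·1.9) / 0.030769 = -0.264618/0.030769 ≈ -8.6.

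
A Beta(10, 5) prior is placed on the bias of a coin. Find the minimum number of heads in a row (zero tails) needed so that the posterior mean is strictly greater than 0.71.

k = 3

After k heads and 0 tails the posterior is Beta(10+k, 5), with mean (10+k)/(10+5+k).
Set (10+k)/(15+k) > 0.71 and solve: k > (0.71·15 − 10)/(1 − 0.71) = 2.241.
The smallest integer exceeding 2.241 is 3.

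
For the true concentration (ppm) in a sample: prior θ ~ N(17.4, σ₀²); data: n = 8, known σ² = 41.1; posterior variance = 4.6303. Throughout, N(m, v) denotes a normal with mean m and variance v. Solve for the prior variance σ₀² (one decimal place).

For the Normal–Normal model with known σ², precisions add: τ_n = τ₀ + n/σ².
So 1/σ₀² = 1/4.6303 − 8/41.1 = 0.215969 − 0.194647 = 0.021322.
Hence σ₀² = 1/0.021322 ≈ 46.9.

σ₀² = 46.9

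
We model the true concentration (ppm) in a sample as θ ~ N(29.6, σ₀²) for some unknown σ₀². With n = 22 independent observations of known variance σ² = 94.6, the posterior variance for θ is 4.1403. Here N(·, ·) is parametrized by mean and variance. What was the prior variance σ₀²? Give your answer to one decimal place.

σ₀² = 111.5

For the Normal–Normal model with known σ², precisions add: τ_n = τ₀ + n/σ².
So 1/σ₀² = 1/4.1403 − 22/94.6 = 0.241528 − 0.232558 = 0.008970.
Hence σ₀² = 1/0.008970 ≈ 111.5.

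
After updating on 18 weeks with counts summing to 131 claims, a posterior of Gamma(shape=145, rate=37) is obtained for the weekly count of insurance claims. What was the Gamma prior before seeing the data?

Gamma–Poisson conjugacy: posterior shape = α + Σxᵢ, posterior rate = β + n.
So α = 145 − 131 = 14 and β = 37 − 18 = 19.

Gamma(shape=14, rate=19)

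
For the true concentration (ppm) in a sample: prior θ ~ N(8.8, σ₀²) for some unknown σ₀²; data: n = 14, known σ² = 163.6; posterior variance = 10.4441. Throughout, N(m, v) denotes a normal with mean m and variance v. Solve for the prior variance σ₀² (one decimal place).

σ₀² = 98.3

For the Normal–Normal model with known σ², precisions add: τ_n = τ₀ + n/σ².
So 1/σ₀² = 1/10.4441 − 14/163.6 = 0.095748 − 0.085575 = 0.010173.
Hence σ₀² = 1/0.010173 ≈ 98.3.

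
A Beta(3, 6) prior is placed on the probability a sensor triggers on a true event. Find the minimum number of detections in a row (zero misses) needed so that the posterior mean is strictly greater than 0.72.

After k detections and 0 misses the posterior is Beta(3+k, 6), with mean (3+k)/(3+6+k).
Set (3+k)/(9+k) > 0.72 and solve: k > (0.72·9 − 3)/(1 − 0.72) = 12.429.
The smallest integer exceeding 12.429 is 13, and checking k=13: (16)/(22) = 0.7273 > 0.72.

k = 13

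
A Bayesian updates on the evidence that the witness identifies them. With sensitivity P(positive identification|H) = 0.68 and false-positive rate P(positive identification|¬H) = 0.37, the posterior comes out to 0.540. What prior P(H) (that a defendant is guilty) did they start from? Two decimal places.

In odds form, posterior odds = prior odds × likelihood ratio, so prior odds = posterior odds ÷ LR.
Posterior odds = 0.540/(1−0.540) = 1.1739. LR = 0.68/0.37 = 1.8378.
Prior odds = 1.1739/1.8378 = 0.6388, so P(H) = 0.6388/(1+0.6388) ≈ 0.39.

P(H) = 0.39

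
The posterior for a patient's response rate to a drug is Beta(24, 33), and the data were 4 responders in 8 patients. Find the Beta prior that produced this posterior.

A Beta(a, b) prior with s successes and f failures in binomial data gives a Beta(a+s, b+f) posterior.
Subtract the data counts: 24−4=20, 33−4=29.

Beta(20, 29)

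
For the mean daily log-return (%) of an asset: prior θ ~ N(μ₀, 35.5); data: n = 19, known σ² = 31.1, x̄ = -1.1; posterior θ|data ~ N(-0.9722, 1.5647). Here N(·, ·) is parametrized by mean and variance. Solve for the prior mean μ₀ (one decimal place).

With known observation variance, the Normal–Normal posterior has precision τ_n = τ₀ + n/σ² and mean μ_n = (τ₀μ₀ + (n/σ²)x̄)/τ_n.
Here τ₀ = 1/35.5 = 0.028169 and τ_data = 19/31.1 = 0.610932, so τ_n = 0.639101.
Rearranging for μ₀: μ₀ = (μ_n·τ_n − τ_data·x̄)/τ₀ = (-0.9722·0.639101 − 0.610932·-1.1) / 0.028169 = 0.050691/0.028169 ≈ 1.8.

μ₀ = 1.8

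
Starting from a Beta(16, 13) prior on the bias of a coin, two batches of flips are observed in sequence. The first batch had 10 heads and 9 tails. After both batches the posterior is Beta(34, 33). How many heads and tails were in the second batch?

8 heads and 11 tails

Sequential conjugate updates are equivalent to a single update on the pooled data, so total successes = posterior α − prior α and total failures = posterior β − prior β.
Total across both batches: 34−16=18 heads, 33−13=20 tails.
Subtract the first batch: 18−10=8 heads and 20−9=11 tails.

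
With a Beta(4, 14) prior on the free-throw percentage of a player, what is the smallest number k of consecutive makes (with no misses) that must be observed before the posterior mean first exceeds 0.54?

After k makes and 0 misses the posterior is Beta(4+k, 14), with mean (4+k)/(4+14+k).
Set (4+k)/(18+k) > 0.54 and solve: k > (0.54·18 − 4)/(1 − 0.54) = 12.435.
The smallest integer exceeding 12.435 is 13.

k = 13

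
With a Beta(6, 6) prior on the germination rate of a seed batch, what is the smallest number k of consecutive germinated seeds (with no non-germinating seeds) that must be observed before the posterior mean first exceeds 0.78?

k = 16

After k germinated seeds and 0 non-germinating seeds the posterior is Beta(6+k, 6), with mean (6+k)/(6+6+k).
Set (6+k)/(12+k) > 0.78 and solve: k > (0.78·12 − 6)/(1 − 0.78) = 15.273.
The smallest integer exceeding 15.273 is 16, and checking k=16: (22)/(28) = 0.7857 > 0.78.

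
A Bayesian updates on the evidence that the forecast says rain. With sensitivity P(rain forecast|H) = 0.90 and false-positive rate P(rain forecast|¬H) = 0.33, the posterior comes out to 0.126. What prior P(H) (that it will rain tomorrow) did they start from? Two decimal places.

P(H) = 0.05

Bayes' rule in odds form gives O(H|E) = O(H)·[P(E|H)/P(E|¬H)], hence O(H) = O(H|E)/LR.
Posterior odds = 0.126/(1−0.126) = 0.1442. LR = 0.90/0.33 = 2.7273.
Prior odds = 0.1442/2.7273 = 0.0529, so P(H) = 0.0529/(1+0.0529) ≈ 0.05.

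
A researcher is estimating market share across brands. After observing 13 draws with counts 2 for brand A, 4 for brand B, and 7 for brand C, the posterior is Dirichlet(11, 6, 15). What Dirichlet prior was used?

Dirichlet(9, 2, 8)

For a Dirichlet(α) prior with multinomial counts c, the posterior is Dirichlet(α + c) componentwise.
Subtract each count from the matching posterior parameter: 11−2=9, 6−4=2, 15−7=8.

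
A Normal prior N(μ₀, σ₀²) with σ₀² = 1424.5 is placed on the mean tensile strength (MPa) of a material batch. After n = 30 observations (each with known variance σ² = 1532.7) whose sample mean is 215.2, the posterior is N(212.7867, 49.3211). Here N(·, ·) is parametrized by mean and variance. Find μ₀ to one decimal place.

μ₀ = 145.5

The posterior mean is a precision-weighted average: μ_n = (τ₀μ₀ + τ_data·x̄)/(τ₀+τ_data), with τ₀=1/σ₀² and τ_data=n/σ².
Here τ₀ = 1/1424.5 = 0.000702 and τ_data = 30/1532.7 = 0.019573, so τ_n = 0.020275.
Rearranging for μ₀: μ₀ = (μ_n·τ_n − τ_data·x̄)/τ₀ = (212.7867·0.020275 − 0.019573·215.2) / 0.000702 = 0.102141/0.000702 ≈ 145.5.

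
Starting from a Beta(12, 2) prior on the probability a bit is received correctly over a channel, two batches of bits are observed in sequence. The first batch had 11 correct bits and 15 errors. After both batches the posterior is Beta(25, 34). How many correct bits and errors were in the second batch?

Because Beta–binomial updating is additive in the counts, the combined data contributed (α_post−α_prior, β_post−β_prior) successes and failures.
Total across both batches: 25−12=13 correct bits, 34−2=32 errors.
Subtract the first batch: 13−11=2 correct bits and 32−15=17 errors.

2 correct bits and 17 errors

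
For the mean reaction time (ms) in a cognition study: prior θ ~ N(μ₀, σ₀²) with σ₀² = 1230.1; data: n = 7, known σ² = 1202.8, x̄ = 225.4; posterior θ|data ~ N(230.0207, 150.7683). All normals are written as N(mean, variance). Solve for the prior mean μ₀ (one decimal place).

With known observation variance, the Normal–Normal posterior has precision τ_n = τ₀ + n/σ² and mean μ_n = (τ₀μ₀ + (n/σ²)x̄)/τ_n.
Here τ₀ = 1/1230.1 = 0.000813 and τ_data = 7/1202.8 = 0.005820, so τ_n = 0.006633.
Rearranging for μ₀: μ₀ = (μ_n·τ_n − τ_data·x̄)/τ₀ = (230.0207·0.006633 − 0.005820·225.4) / 0.000813 = 0.213899/0.000813 ≈ 263.1.

μ₀ = 263.1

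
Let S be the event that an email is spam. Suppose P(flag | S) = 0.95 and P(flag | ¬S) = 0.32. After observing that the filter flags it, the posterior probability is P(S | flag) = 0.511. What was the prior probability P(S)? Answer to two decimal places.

P(S) = 0.26

Bayes' rule in odds form gives O(S|E) = O(S)·[P(E|S)/P(E|¬S)], hence O(S) = O(S|E)/LR.
Posterior odds = 0.511/(1−0.511) = 1.0450. LR = 0.95/0.32 = 2.9688.
Prior odds = 1.0450/2.9688 = 0.3520, so P(S) = 0.3520/(1+0.3520) ≈ 0.26.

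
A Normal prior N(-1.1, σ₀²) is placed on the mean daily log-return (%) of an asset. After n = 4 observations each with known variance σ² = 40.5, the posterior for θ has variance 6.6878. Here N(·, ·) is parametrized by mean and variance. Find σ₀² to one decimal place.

σ₀² = 19.7

For the Normal–Normal model with known σ², precisions add: τ_n = τ₀ + n/σ².
So 1/σ₀² = 1/6.6878 − 4/40.5 = 0.149526 − 0.098765 = 0.050761.
Hence σ₀² = 1/0.050761 ≈ 19.7.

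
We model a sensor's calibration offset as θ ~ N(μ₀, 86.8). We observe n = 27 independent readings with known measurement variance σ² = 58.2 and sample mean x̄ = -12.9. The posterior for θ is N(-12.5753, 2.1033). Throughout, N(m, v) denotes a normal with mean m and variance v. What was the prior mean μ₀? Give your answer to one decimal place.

μ₀ = 0.5

With known observation variance, the Normal–Normal posterior has precision τ_n = τ₀ + n/σ² and mean μ_n = (τ₀μ₀ + (n/σ²)x̄)/τ_n.
Here τ₀ = 1/86.8 = 0.011521 and τ_data = 27/58.2 = 0.463918, so τ_n = 0.475439.
Rearranging for μ₀: μ₀ = (μ_n·τ_n − τ_data·x̄)/τ₀ = (-12.5753·0.475439 − 0.463918·-12.9) / 0.011521 = 0.005754/0.011521 ≈ 0.5.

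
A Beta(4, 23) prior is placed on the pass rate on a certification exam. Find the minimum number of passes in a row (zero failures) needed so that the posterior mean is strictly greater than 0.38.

k = 11

After k passes and 0 failures the posterior is Beta(4+k, 23), with mean (4+k)/(4+23+k).
Set (4+k)/(27+k) > 0.38 and solve: k > (0.38·27 − 4)/(1 − 0.38) = 10.097.
The smallest integer exceeding 10.097 is 11.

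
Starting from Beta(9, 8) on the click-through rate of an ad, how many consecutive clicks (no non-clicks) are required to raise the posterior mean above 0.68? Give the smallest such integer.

k = 9

After k clicks and 0 non-clicks the posterior is Beta(9+k, 8), with mean (9+k)/(9+8+k).
Set (9+k)/(17+k) > 0.68 and solve: k > (0.68·17 − 9)/(1 − 0.68) = 8.000.
The smallest integer exceeding 8.000 is 9, and checking k=9: (18)/(26) = 0.6923 > 0.68.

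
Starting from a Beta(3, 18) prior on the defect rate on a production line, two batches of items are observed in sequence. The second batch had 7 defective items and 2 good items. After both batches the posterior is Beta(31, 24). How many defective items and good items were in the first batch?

21 defective items and 4 good items

Sequential conjugate updates are equivalent to a single update on the pooled data, so total successes = posterior α − prior α and total failures = posterior β − prior β.
Total across both batches: 31−3=28 defective items, 24−18=6 good items.
Subtract the second batch: 28−7=21 defective items and 6−2=4 good items.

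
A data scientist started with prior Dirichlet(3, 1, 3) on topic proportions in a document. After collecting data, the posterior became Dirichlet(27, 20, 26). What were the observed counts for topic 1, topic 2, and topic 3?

counts (24, 19, 23)

For a Dirichlet(α) prior with multinomial counts c, the posterior is Dirichlet(α + c) componentwise.
Counts are posterior − prior componentwise: 27−3=24, 20−1=19, 26−3=23.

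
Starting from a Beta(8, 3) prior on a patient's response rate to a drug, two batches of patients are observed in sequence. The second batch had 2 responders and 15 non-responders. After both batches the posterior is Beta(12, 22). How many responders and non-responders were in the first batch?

2 responders and 4 non-responders

Because Beta–binomial updating is additive in the counts, the combined data contributed (α_post−α_prior, β_post−β_prior) successes and failures.
Total across both batches: 12−8=4 responders, 22−3=19 non-responders.
Subtract the second batch: 4−2=2 responders and 19−15=4 non-responders.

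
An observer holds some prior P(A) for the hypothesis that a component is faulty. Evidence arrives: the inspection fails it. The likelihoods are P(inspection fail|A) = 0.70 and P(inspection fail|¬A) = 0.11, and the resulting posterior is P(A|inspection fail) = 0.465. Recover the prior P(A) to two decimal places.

P(A) = 0.12

In odds form, posterior odds = prior odds × likelihood ratio, so prior odds = posterior odds ÷ LR.
Posterior odds = 0.465/(1−0.465) = 0.8692. LR = 0.70/0.11 = 6.3636.
Prior odds = 0.8692/6.3636 = 0.1366, so P(A) = 0.1366/(1+0.1366) ≈ 0.12.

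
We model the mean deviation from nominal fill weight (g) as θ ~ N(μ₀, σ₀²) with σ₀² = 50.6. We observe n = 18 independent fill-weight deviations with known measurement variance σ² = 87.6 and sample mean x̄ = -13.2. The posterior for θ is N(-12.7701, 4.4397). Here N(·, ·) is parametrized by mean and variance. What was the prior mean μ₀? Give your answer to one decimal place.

With known observation variance, the Normal–Normal posterior has precision τ_n = τ₀ + n/σ² and mean μ_n = (τ₀μ₀ + (n/σ²)x̄)/τ_n.
Here τ₀ = 1/50.6 = 0.019763 and τ_data = 18/87.6 = 0.205479, so τ_n = 0.225242.
Rearranging for μ₀: μ₀ = (μ_n·τ_n − τ_data·x̄)/τ₀ = (-12.7701·0.225242 − 0.205479·-13.2) / 0.019763 = -0.164040/0.019763 ≈ -8.3.

μ₀ = -8.3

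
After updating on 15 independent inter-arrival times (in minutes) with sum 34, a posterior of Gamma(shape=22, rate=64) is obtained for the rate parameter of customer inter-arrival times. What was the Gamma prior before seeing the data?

For an exponential likelihood with a Gamma(α, β) prior on the rate, n observations with total T give posterior Gamma(α+n, β+T).
So α = 22 − 15 = 7 and β = 64 − 34 = 30.

Gamma(shape=7, rate=30)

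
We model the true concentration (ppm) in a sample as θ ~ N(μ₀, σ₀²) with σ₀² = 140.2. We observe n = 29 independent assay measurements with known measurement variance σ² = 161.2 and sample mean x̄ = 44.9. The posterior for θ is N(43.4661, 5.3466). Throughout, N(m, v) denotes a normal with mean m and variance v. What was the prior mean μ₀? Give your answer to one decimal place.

μ₀ = 7.3

With known observation variance, the Normal–Normal posterior has precision τ_n = τ₀ + n/σ² and mean μ_n = (τ₀μ₀ + (n/σ²)x̄)/τ_n.
Here τ₀ = 1/140.2 = 0.007133 and τ_data = 29/161.2 = 0.179901, so τ_n = 0.187034.
Rearranging for μ₀: μ₀ = (μ_n·τ_n − τ_data·x̄)/τ₀ = (43.4661·0.187034 − 0.179901·44.9) / 0.007133 = 0.052084/0.007133 ≈ 7.3.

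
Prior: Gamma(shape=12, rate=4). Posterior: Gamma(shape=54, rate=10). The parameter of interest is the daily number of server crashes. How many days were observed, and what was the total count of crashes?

A Gamma(α, β) prior (rate parametrization) on a Poisson rate with n observations summing to S gives posterior Gamma(α+S, β+n).
Matching: Σxᵢ = 54 − 12 = 42 and n = 10 − 4 = 6.

n = 6 days with total 42 crashes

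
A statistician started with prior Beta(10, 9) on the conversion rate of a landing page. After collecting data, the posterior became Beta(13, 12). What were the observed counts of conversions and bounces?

A Beta(α, β) prior with s successes and f failures in binomial data gives a Beta(α+s, β+f) posterior.
Match parameters: s=13−10=3, f=12−9=3.

3 conversions and 3 bounces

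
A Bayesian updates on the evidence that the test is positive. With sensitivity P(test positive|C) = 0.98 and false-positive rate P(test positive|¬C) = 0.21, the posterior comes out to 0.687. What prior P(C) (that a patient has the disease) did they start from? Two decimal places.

P(C) = 0.32

Bayes' rule in odds form gives O(C|E) = O(C)·[P(E|C)/P(E|¬C)], hence O(C) = O(C|E)/LR.
Posterior odds = 0.687/(1−0.687) = 2.1949. LR = 0.98/0.21 = 4.6667.
Prior odds = 2.1949/4.6667 = 0.4703, so P(C) = 0.4703/(1+0.4703) ≈ 0.32.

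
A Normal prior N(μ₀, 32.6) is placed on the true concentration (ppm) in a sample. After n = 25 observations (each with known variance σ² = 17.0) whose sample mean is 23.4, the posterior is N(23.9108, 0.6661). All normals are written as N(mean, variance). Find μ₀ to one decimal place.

μ₀ = 48.4

The posterior mean is a precision-weighted average: μ_n = (τ₀μ₀ + τ_data·x̄)/(τ₀+τ_data), with τ₀=1/σ₀² and τ_data=n/σ².
Here τ₀ = 1/32.6 = 0.030675 and τ_data = 25/17.0 = 1.470588, so τ_n = 1.501263.
Rearranging for μ₀: μ₀ = (μ_n·τ_n − τ_data·x̄)/τ₀ = (23.9108·1.501263 − 1.470588·23.4) / 0.030675 = 1.484640/0.030675 ≈ 48.4.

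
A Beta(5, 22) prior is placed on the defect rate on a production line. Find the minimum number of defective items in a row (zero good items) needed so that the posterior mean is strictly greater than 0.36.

k = 8

After k defective items and 0 good items the posterior is Beta(5+k, 22), with mean (5+k)/(5+22+k).
Set (5+k)/(27+k) > 0.36 and solve: k > (0.36·27 − 5)/(1 − 0.36) = 7.375.
The smallest integer exceeding 7.375 is 8, and checking k=8: (13)/(35) = 0.3714 > 0.36.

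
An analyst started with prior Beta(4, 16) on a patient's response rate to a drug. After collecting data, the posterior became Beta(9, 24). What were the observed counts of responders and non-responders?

5 responders and 8 non-responders

Under Beta–binomial conjugacy the posterior parameters are (a+s, b+f).
Match parameters: s=9−4=5, f=24−16=8.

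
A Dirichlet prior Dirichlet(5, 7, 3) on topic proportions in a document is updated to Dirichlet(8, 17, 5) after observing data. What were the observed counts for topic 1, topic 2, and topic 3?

For a Dirichlet(α) prior with multinomial counts c, the posterior is Dirichlet(α + c) componentwise.
Counts are posterior − prior componentwise: 8−5=3, 17−7=10, 5−3=2.

counts (3, 10, 2)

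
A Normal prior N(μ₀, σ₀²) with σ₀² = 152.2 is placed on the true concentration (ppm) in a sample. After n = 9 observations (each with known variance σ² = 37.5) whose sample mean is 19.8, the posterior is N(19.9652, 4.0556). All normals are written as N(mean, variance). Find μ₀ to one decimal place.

μ₀ = 26.0

With known observation variance, the Normal–Normal posterior has precision τ_n = τ₀ + n/σ² and mean μ_n = (τ₀μ₀ + (n/σ²)x̄)/τ_n.
Here τ₀ = 1/152.2 = 0.006570 and τ_data = 9/37.5 = 0.240000, so τ_n = 0.246570.
Rearranging for μ₀: μ₀ = (μ_n·τ_n − τ_data·x̄)/τ₀ = (19.9652·0.246570 − 0.240000·19.8) / 0.006570 = 0.170819/0.006570 ≈ 26.0.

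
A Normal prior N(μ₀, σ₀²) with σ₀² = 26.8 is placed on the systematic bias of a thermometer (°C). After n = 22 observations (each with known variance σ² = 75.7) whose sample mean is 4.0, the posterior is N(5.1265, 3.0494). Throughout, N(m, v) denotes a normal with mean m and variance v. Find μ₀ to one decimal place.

μ₀ = 13.9

The posterior mean is a precision-weighted average: μ_n = (τ₀μ₀ + τ_data·x̄)/(τ₀+τ_data), with τ₀=1/σ₀² and τ_data=n/σ².
Here τ₀ = 1/26.8 = 0.037313 and τ_data = 22/75.7 = 0.290621, so τ_n = 0.327934.
Rearranging for μ₀: μ₀ = (μ_n·τ_n − τ_data·x̄)/τ₀ = (5.1265·0.327934 − 0.290621·4.0) / 0.037313 = 0.518670/0.037313 ≈ 13.9.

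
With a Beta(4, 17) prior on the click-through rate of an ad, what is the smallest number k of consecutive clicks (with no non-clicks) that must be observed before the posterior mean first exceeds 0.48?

After k clicks and 0 non-clicks the posterior is Beta(4+k, 17), with mean (4+k)/(4+17+k).
Set (4+k)/(21+k) > 0.48 and solve: k > (0.48·21 − 4)/(1 − 0.48) = 11.692.
The smallest integer exceeding 11.692 is 12.

k = 12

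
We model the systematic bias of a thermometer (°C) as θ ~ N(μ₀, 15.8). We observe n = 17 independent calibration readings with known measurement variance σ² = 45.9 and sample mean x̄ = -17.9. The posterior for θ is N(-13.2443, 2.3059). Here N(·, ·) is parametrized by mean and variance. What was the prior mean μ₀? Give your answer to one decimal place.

μ₀ = 14.0

With known observation variance, the Normal–Normal posterior has precision τ_n = τ₀ + n/σ² and mean μ_n = (τ₀μ₀ + (n/σ²)x̄)/τ_n.
Here τ₀ = 1/15.8 = 0.063291 and τ_data = 17/45.9 = 0.370370, so τ_n = 0.433661.
Rearranging for μ₀: μ₀ = (μ_n·τ_n − τ_data·x̄)/τ₀ = (-13.2443·0.433661 − 0.370370·-17.9) / 0.063291 = 0.886087/0.063291 ≈ 14.0.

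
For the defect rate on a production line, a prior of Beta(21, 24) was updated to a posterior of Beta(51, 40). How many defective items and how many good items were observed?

Under Beta–binomial conjugacy the posterior parameters are (a+s, b+f).
Match parameters: s=51−21=30, f=40−24=16.

30 defective items and 16 good items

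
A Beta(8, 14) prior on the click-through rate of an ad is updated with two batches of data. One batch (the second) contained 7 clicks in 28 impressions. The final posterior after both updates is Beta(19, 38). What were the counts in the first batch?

4 clicks and 3 non-clicks

Because Beta–binomial updating is additive in the counts, the combined data contributed (α_post−α_prior, β_post−β_prior) successes and failures.
Total across both batches: 19−8=11 clicks, 38−14=24 non-clicks.
Subtract the second batch: 11−7=4 clicks and 24−21=3 non-clicks.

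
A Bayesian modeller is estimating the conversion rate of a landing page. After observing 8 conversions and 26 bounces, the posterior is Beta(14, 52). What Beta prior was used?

Beta(6, 26)

Beta is conjugate to the binomial likelihood: posterior = Beta(α+s, β+f).
So α = 14 − 8 = 6 and β = 52 − 26 = 26.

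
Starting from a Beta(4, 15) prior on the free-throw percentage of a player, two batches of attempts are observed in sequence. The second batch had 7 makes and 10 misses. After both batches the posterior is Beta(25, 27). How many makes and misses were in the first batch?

14 makes and 2 misses

Because Beta–binomial updating is additive in the counts, the combined data contributed (α_post−α_prior, β_post−β_prior) successes and failures.
Total across both batches: 25−4=21 makes, 27−15=12 misses.
Subtract the second batch: 21−7=14 makes and 12−10=2 misses.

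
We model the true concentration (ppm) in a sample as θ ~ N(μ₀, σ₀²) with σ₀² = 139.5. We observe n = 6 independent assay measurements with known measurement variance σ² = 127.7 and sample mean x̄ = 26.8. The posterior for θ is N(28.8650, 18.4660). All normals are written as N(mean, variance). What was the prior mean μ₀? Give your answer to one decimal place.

With known observation variance, the Normal–Normal posterior has precision τ_n = τ₀ + n/σ² and mean μ_n = (τ₀μ₀ + (n/σ²)x̄)/τ_n.
Here τ₀ = 1/139.5 = 0.007168 and τ_data = 6/127.7 = 0.046985, so τ_n = 0.054153.
Rearranging for μ₀: μ₀ = (μ_n·τ_n − τ_data·x̄)/τ₀ = (28.8650·0.054153 − 0.046985·26.8) / 0.007168 = 0.303928/0.007168 ≈ 42.4.

μ₀ = 42.4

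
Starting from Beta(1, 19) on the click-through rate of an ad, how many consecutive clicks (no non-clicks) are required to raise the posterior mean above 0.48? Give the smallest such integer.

k = 17

After k clicks and 0 non-clicks the posterior is Beta(1+k, 19), with mean (1+k)/(1+19+k).
Set (1+k)/(20+k) > 0.48 and solve: k > (0.48·20 − 1)/(1 − 0.48) = 16.538.
The smallest integer exceeding 16.538 is 17, and checking k=17: (18)/(37) = 0.4865 > 0.48.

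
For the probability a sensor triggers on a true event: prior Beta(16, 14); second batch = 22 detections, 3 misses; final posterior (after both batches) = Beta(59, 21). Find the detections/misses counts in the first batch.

21 detections and 4 misses

Sequential conjugate updates are equivalent to a single update on the pooled data, so total successes = posterior α − prior α and total failures = posterior β − prior β.
Total across both batches: 59−16=43 detections, 21−14=7 misses.
Subtract the second batch: 43−22=21 detections and 7−3=4 misses.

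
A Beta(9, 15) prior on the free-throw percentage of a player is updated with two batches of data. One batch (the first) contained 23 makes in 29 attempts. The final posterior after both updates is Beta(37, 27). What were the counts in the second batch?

Because Beta–binomial updating is additive in the counts, the combined data contributed (α_post−α_prior, β_post−β_prior) successes and failures.
Total across both batches: 37−9=28 makes, 27−15=12 misses.
Subtract the first batch: 28−23=5 makes and 12−6=6 misses.

5 makes and 6 misses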